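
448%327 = 121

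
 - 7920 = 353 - 8273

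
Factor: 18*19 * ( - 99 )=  - 2^1 * 3^4* 11^1* 19^1 = - 33858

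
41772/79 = 528 + 60/79 = 528.76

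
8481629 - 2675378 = 5806251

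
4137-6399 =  - 2262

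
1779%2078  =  1779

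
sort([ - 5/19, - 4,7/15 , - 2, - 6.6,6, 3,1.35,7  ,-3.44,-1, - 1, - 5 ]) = [ - 6.6, - 5, - 4, - 3.44, - 2, - 1,  -  1, - 5/19,7/15, 1.35 , 3,6,7]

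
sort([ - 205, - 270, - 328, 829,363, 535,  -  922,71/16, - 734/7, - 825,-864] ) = [ - 922, - 864, - 825, - 328, - 270, - 205, - 734/7, 71/16, 363,535,829]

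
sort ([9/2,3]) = [ 3, 9/2]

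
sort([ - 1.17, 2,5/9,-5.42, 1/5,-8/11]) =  [ - 5.42, - 1.17, - 8/11,1/5 , 5/9, 2 ]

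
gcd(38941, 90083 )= 7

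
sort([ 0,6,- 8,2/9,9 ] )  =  [- 8, 0, 2/9, 6,9 ] 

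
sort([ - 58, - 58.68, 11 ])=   [ - 58.68, -58, 11]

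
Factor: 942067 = 7^1*134581^1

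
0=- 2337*0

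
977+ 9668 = 10645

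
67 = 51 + 16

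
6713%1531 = 589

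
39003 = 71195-32192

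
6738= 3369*2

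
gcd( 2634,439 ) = 439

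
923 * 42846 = 39546858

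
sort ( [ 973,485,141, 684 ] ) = [ 141,485, 684,973 ]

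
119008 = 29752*4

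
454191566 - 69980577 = 384210989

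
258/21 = 86/7 = 12.29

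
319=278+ 41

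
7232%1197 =50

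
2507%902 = 703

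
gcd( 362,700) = 2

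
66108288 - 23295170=42813118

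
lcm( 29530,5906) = 29530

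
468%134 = 66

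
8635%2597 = 844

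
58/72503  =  58/72503 = 0.00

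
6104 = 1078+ 5026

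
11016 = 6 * 1836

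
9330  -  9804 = -474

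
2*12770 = 25540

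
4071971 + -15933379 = - 11861408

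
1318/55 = 1318/55 = 23.96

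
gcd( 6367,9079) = 1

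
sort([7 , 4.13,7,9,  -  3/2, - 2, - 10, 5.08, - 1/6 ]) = [-10, - 2,  -  3/2, - 1/6,  4.13,5.08, 7,7, 9] 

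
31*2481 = 76911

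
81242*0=0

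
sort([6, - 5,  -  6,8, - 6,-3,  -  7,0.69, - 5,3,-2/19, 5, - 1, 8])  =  [ - 7 , - 6, -6 , - 5, -5 ,- 3, - 1,- 2/19 , 0.69, 3, 5,6, 8,8 ] 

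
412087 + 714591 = 1126678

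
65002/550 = 32501/275  =  118.19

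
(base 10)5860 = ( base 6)43044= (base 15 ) 1b0a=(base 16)16e4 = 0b1011011100100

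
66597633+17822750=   84420383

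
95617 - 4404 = 91213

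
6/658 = 3/329 = 0.01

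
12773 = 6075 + 6698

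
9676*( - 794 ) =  - 7682744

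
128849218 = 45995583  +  82853635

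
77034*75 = 5777550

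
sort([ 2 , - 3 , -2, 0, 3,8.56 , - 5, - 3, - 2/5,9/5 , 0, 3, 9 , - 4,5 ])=[ - 5, - 4, - 3, - 3, - 2, - 2/5 , 0,0,  9/5,2,3, 3, 5,8.56, 9]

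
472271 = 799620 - 327349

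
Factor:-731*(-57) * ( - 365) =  - 15208455  =  -3^1 * 5^1*17^1*19^1*43^1*73^1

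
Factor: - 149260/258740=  - 439/761 = -  439^1*761^( - 1) 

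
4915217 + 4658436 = 9573653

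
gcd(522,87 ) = 87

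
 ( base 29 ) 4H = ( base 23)5I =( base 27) 4P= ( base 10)133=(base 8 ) 205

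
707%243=221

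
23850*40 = 954000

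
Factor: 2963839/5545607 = 101^( - 1)*239^1*12401^1*54907^( - 1)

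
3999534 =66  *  60599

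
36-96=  - 60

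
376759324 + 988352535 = 1365111859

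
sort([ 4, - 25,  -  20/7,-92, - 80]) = [ - 92, - 80  , - 25,  -  20/7, 4]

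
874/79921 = 874/79921 =0.01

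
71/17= 71/17 = 4.18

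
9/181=9/181 = 0.05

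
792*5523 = 4374216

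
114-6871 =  - 6757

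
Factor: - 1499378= -2^1*71^1*10559^1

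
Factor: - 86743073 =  - 86743073^1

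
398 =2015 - 1617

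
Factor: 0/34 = 0^1 = 0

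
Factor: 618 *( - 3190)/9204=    - 164285/767=-5^1*11^1*13^(- 1 )*29^1* 59^( - 1 )*103^1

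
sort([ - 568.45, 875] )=[ - 568.45,875 ]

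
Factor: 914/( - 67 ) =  - 2^1 *67^( - 1 )*457^1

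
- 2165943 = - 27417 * 79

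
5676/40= 1419/10 = 141.90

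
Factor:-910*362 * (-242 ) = 2^3 * 5^1*7^1*11^2*13^1*181^1 = 79719640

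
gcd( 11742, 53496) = 6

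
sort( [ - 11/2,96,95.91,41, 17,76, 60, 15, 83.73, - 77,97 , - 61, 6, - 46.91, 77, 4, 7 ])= [-77,-61, - 46.91, - 11/2,4,  6,7 , 15,  17,41 , 60,76 , 77 , 83.73,95.91, 96, 97] 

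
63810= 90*709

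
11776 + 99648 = 111424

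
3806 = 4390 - 584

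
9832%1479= 958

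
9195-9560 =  - 365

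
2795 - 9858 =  - 7063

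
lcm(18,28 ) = 252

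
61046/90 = 678 + 13/45 = 678.29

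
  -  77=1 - 78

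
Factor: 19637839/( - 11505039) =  - 3^( - 1)*7^( - 1 )*17^1*37^( - 1 )*67^ ( - 1 )*  5227^1 = -88859/52059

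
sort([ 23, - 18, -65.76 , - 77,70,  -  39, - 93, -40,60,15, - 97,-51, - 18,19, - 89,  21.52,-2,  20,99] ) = [ - 97, - 93,  -  89, - 77, - 65.76, - 51, - 40, - 39, - 18, - 18,  -  2,15,19,  20, 21.52, 23,60,70,99 ]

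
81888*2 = 163776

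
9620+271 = 9891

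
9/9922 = 9/9922 = 0.00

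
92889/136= 683  +  1/136  =  683.01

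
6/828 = 1/138 = 0.01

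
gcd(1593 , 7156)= 1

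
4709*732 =3446988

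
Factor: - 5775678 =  - 2^1*3^3*106957^1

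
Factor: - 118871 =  - 29^1*4099^1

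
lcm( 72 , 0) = 0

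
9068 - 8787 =281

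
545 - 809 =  - 264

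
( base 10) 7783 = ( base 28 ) 9PR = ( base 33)74S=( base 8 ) 17147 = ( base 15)248d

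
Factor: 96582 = 2^1 * 3^1*16097^1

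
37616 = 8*4702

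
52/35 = 52/35 = 1.49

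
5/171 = 5/171 = 0.03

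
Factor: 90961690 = 2^1*5^1 * 29^1*313661^1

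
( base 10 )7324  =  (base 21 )gcg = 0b1110010011100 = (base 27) A17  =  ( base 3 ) 101001021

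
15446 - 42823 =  - 27377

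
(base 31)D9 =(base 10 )412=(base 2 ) 110011100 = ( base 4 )12130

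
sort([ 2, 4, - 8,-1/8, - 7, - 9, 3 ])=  [ - 9,-8, - 7, - 1/8, 2,3,  4 ] 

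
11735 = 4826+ 6909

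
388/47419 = 388/47419  =  0.01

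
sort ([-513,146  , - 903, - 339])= [-903,  -  513, - 339,146]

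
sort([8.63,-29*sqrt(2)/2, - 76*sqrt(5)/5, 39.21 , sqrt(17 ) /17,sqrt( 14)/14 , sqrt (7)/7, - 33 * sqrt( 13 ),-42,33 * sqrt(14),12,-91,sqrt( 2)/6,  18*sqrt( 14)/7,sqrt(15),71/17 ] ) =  [  -  33*sqrt(13), - 91, -42,  -  76*sqrt( 5)/5, - 29 *sqrt(2 )/2,sqrt(2 )/6, sqrt( 17 )/17,sqrt(14) /14,  sqrt(7)/7,sqrt( 15)  ,  71/17,8.63,18*sqrt( 14 )/7,12, 39.21,33*sqrt(14) ] 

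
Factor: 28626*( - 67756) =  - 1939583256 = - 2^3*3^1 *13^2 * 367^1*1303^1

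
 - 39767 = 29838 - 69605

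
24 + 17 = 41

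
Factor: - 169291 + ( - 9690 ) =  - 178981 = -11^1 *53^1 * 307^1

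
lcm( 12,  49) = 588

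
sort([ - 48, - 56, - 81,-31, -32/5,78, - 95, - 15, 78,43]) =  [ - 95, - 81,-56, - 48, - 31, -15, - 32/5,43,78, 78]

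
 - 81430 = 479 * ( - 170) 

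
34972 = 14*2498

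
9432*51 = 481032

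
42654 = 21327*2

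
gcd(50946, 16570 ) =2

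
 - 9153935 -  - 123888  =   -9030047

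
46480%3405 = 2215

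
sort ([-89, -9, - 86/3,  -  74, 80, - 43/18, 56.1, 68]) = [ - 89 , - 74, - 86/3, -9, - 43/18, 56.1,  68, 80]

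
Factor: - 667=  - 23^1*29^1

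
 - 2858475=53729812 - 56588287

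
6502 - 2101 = 4401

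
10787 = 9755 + 1032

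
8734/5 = 8734/5 = 1746.80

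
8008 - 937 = 7071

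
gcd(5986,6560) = 82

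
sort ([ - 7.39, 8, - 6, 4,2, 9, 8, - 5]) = [ - 7.39 , - 6, - 5,2,4,8, 8,9]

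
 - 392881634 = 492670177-885551811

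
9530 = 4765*2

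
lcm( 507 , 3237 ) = 42081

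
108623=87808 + 20815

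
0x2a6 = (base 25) 123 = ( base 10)678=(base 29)nb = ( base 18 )21C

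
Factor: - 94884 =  - 2^2 * 3^1 * 7907^1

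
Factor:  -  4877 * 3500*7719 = - 131759470500 = - 2^2  *3^1*5^3*7^1*31^1*83^1*4877^1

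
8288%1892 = 720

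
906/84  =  151/14 = 10.79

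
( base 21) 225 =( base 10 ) 929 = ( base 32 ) t1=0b1110100001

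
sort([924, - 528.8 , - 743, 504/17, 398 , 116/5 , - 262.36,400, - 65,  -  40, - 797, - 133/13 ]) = [ - 797, -743, - 528.8, - 262.36, - 65, - 40, - 133/13,116/5,504/17, 398, 400, 924]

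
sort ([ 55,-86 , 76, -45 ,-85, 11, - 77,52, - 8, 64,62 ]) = [-86, - 85, - 77,-45,  -  8,11,52,55, 62,  64,  76]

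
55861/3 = 55861/3  =  18620.33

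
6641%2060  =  461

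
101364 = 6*16894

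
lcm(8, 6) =24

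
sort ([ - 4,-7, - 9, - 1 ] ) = [-9,-7, - 4, - 1 ] 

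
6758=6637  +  121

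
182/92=1 + 45/46 = 1.98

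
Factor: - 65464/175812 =  -  2^1*3^ (- 1)*13^( - 1 )*  23^(-1)*167^1= - 334/897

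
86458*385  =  33286330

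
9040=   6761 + 2279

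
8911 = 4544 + 4367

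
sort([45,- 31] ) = [ - 31, 45 ]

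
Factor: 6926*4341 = 2^1*3^1*1447^1*3463^1  =  30065766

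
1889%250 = 139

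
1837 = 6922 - 5085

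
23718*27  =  640386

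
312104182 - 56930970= 255173212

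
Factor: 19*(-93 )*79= - 139593 = - 3^1*19^1*31^1*79^1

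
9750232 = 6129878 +3620354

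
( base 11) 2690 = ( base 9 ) 4704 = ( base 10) 3487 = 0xd9f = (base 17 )C12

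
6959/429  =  6959/429 =16.22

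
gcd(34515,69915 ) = 885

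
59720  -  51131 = 8589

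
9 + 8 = 17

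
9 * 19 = 171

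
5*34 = 170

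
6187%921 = 661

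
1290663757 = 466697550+823966207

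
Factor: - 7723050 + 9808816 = 2085766 = 2^1*47^1*22189^1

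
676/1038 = 338/519 = 0.65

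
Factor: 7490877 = 3^1*463^1*5393^1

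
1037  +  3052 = 4089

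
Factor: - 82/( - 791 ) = 2^1*7^(-1) * 41^1 * 113^ ( - 1 ) 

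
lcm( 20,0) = 0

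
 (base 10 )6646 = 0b1100111110110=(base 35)5ev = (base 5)203041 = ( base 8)14766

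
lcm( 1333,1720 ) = 53320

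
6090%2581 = 928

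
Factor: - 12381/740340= - 2^(  -  2)*3^( - 3)*5^(-1 )*457^( -1)*4127^1 = -4127/246780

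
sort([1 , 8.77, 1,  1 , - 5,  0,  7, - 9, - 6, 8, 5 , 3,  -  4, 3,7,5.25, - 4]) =[ - 9, - 6, - 5, - 4, - 4, 0,1, 1,1, 3, 3,5 , 5.25, 7,7 , 8,8.77]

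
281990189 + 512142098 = 794132287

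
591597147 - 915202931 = - 323605784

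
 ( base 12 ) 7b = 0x5f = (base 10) 95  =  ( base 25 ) 3k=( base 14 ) 6B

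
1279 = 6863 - 5584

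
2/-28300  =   - 1 + 14149/14150  =  - 0.00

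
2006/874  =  1003/437=2.30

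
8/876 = 2/219 =0.01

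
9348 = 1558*6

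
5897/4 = 1474+1/4=   1474.25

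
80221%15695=1746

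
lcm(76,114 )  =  228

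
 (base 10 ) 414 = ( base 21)jf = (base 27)f9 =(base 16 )19E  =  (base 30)DO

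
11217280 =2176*5155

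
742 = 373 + 369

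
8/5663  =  8/5663 = 0.00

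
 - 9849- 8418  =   - 18267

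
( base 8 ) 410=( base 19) DH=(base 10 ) 264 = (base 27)9L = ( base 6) 1120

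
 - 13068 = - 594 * 22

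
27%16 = 11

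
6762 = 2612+4150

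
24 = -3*( - 8 ) 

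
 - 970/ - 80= 12 + 1/8 = 12.12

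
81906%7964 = 2266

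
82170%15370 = 5320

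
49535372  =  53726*922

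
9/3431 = 9/3431 = 0.00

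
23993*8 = 191944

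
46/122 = 23/61 = 0.38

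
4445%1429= 158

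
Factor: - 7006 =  - 2^1*31^1*113^1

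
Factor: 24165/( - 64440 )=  - 3/8 = - 2^ (-3) *3^1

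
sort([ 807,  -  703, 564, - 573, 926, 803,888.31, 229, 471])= [-703, - 573,229, 471 , 564,  803, 807, 888.31, 926 ] 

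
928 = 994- 66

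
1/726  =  1/726 = 0.00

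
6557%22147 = 6557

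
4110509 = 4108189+2320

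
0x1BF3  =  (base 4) 1233303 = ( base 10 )7155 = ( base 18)1419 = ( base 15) 21c0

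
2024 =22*92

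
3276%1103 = 1070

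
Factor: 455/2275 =1/5 = 5^( -1) 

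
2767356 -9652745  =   - 6885389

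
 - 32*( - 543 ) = 17376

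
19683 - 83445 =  - 63762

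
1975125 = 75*26335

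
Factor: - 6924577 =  - 11^1*577^1*1091^1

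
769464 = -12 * ( - 64122)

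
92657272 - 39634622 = 53022650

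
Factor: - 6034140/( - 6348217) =2^2*3^2*5^1*7^1* 691^( - 1 )*4789^1 *9187^( - 1) 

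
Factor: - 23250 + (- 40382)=-63632 = - 2^4*41^1 * 97^1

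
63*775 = 48825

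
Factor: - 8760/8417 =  - 2^3*3^1*5^1 *19^( - 1 ) * 73^1* 443^( - 1 ) 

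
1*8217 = 8217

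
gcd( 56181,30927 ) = 183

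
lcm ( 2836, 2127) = 8508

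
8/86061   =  8/86061 = 0.00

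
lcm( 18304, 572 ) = 18304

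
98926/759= 98926/759  =  130.34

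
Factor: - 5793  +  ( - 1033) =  - 6826 = -2^1*3413^1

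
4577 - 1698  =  2879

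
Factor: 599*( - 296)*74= - 2^4*37^2* 599^1  =  - 13120496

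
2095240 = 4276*490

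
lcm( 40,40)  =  40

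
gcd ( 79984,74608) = 16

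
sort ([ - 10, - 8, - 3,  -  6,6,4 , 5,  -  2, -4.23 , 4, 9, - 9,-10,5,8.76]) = [-10, - 10, - 9, - 8, - 6, - 4.23, - 3, - 2,4,4,5, 5, 6,8.76 , 9]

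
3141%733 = 209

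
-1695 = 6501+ - 8196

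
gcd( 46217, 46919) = 1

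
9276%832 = 124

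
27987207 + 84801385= 112788592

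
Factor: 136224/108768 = 3^1*43^1*103^(  -  1 ) = 129/103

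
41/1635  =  41/1635 = 0.03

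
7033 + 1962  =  8995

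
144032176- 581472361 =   -  437440185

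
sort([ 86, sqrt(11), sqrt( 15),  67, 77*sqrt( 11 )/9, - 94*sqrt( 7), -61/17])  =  [ - 94*sqrt(7 ),  -  61/17,  sqrt(11), sqrt(15),77 * sqrt(11)/9, 67, 86]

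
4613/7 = 659 =659.00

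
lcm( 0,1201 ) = 0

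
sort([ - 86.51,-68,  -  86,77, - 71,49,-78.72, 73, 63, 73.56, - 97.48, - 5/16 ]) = [ - 97.48, - 86.51,  -  86, - 78.72,-71,-68, - 5/16,49 , 63 , 73, 73.56,77] 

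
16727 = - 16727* (  -  1)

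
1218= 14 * 87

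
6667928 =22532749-15864821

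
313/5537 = 313/5537 = 0.06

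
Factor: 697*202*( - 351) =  - 2^1*3^3*13^1*17^1*41^1 * 101^1 =- 49418694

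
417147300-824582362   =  -407435062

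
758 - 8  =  750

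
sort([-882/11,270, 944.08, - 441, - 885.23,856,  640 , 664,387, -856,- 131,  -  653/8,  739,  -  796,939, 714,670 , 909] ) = [-885.23,-856, - 796, - 441, - 131,-653/8,-882/11,270, 387,640,  664,670,  714,739,856,909, 939, 944.08]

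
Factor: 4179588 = 2^2*3^1*7^1*49757^1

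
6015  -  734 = 5281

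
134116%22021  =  1990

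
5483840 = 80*68548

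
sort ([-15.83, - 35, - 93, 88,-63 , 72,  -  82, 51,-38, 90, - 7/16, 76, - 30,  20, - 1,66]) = [-93,-82, - 63,- 38,  -  35,-30, - 15.83,  -  1,- 7/16 , 20,51  ,  66,72, 76,88, 90]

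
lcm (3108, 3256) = 68376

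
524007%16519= 11918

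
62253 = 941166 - 878913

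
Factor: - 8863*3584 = -2^9*7^1*8863^1=- 31764992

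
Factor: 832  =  2^6*13^1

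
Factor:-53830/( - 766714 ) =26915/383357 = 5^1*7^1*13^( - 1 ) * 37^( - 1) * 769^1*797^ (-1)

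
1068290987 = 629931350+438359637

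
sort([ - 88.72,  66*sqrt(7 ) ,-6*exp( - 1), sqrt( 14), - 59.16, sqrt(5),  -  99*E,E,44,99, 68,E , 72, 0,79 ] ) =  [ - 99*E, - 88.72,-59.16, - 6*exp( - 1), 0, sqrt(  5 ) , E, E,sqrt( 14), 44, 68, 72 , 79, 99 , 66 * sqrt(7 ) ]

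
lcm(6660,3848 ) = 173160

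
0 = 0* 46306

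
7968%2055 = 1803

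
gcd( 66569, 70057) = 1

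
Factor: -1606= -2^1*11^1*73^1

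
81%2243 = 81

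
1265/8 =1265/8 = 158.12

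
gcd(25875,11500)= 2875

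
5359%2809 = 2550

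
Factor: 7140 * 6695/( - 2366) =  - 2^1 * 3^1*5^2*13^ ( - 1) * 17^1*103^1 = -262650/13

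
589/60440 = 589/60440 = 0.01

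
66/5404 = 33/2702  =  0.01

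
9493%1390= 1153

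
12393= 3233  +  9160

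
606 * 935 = 566610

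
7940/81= 98  +  2/81 =98.02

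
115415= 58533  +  56882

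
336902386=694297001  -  357394615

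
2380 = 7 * 340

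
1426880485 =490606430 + 936274055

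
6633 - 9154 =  -2521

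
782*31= 24242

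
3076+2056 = 5132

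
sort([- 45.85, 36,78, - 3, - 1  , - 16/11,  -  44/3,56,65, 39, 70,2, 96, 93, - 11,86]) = [ - 45.85, -44/3,  -  11,-3,-16/11, - 1,2, 36, 39, 56, 65 , 70, 78, 86, 93,96]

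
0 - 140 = -140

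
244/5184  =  61/1296 = 0.05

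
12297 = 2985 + 9312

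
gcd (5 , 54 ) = 1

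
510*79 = 40290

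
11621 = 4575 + 7046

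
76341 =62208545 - 62132204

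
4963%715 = 673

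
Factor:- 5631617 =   -  2099^1*2683^1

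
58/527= 58/527 =0.11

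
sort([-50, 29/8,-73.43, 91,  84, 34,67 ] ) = [  -  73.43, - 50, 29/8  ,  34,  67, 84, 91]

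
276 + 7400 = 7676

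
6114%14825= 6114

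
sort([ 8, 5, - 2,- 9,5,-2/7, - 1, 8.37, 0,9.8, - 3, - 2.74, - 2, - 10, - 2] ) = [ - 10, - 9, - 3,  -  2.74,  -  2, - 2, - 2, - 1,-2/7, 0, 5, 5, 8, 8.37 , 9.8]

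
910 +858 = 1768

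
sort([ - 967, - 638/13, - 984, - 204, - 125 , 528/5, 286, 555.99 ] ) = [ - 984 , - 967, - 204, - 125 , - 638/13,528/5 , 286, 555.99 ] 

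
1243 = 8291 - 7048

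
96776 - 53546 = 43230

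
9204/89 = 9204/89 = 103.42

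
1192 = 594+598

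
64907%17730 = 11717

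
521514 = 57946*9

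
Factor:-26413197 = -3^1*97^1 *139^1*653^1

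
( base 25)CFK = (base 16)1ED7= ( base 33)788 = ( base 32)7mn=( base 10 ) 7895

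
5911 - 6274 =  - 363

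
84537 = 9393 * 9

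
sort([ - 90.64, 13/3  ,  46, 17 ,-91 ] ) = [ - 91, - 90.64, 13/3, 17 , 46 ] 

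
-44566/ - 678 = 22283/339= 65.73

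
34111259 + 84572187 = 118683446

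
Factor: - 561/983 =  - 3^1*11^1*17^1*983^( - 1)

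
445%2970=445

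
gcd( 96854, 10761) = 1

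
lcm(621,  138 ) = 1242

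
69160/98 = 705 + 5/7 = 705.71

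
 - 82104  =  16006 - 98110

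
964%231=40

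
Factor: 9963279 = 3^2 * 1107031^1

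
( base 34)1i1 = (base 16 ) 6E9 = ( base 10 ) 1769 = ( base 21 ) 405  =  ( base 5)24034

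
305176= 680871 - 375695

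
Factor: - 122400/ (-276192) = 425/959 =5^2*7^( - 1)*17^1*137^( - 1)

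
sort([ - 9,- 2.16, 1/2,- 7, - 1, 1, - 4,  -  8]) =[ - 9, - 8, - 7, - 4 , - 2.16, - 1, 1/2, 1]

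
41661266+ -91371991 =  - 49710725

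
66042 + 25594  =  91636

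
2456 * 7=17192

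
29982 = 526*57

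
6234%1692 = 1158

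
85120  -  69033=16087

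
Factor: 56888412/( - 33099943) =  - 2^2*3^1*7^2*67^ ( - 1)*96749^1*494029^(-1)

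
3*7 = 21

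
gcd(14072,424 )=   8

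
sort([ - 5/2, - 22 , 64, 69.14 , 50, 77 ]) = [ - 22, - 5/2,50, 64,69.14, 77]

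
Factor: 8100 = 2^2*3^4*5^2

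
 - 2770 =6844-9614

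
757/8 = 94 + 5/8 = 94.62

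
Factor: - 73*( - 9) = 3^2 * 73^1=657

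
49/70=7/10 =0.70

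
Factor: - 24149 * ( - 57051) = 1377724599=3^3*19^1*31^1*41^1  *  2113^1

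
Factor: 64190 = 2^1*5^1*7^2 * 131^1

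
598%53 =15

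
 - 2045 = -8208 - - 6163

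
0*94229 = 0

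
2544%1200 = 144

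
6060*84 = 509040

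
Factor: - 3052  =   - 2^2*7^1 *109^1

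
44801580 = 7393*6060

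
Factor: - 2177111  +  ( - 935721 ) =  - 3112832 = -  2^7*83^1  *  293^1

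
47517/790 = 47517/790 =60.15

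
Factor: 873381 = 3^1*277^1 * 1051^1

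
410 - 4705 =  - 4295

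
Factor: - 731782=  - 2^1*17^1* 21523^1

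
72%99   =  72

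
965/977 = 965/977 = 0.99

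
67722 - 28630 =39092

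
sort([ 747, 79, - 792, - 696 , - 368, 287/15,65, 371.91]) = [  -  792, - 696, - 368,287/15, 65, 79, 371.91, 747 ]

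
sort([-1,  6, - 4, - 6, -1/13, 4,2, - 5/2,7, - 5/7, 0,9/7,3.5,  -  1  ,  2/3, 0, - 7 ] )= [ -7,  -  6, - 4  , - 5/2 , - 1,  -  1, - 5/7, - 1/13,0,  0,2/3,9/7 , 2,  3.5, 4, 6, 7] 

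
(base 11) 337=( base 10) 403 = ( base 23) HC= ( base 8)623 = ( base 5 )3103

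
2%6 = 2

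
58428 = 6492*9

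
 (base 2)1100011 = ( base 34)2v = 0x63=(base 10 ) 99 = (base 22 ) 4b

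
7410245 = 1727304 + 5682941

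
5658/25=226 + 8/25 = 226.32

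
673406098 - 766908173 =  - 93502075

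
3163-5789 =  - 2626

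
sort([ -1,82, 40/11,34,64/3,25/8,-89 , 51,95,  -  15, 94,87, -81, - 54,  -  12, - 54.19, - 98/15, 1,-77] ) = [ - 89,-81, - 77 , - 54.19, - 54, - 15, - 12, - 98/15, - 1,1,25/8,40/11, 64/3,  34, 51  ,  82,  87, 94, 95] 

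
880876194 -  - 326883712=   1207759906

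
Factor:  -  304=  - 2^4  *  19^1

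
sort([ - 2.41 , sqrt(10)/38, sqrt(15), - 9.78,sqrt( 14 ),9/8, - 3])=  [ - 9.78,-3,-2.41,sqrt(10 )/38,9/8,  sqrt(14 ),sqrt(15)]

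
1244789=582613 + 662176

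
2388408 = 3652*654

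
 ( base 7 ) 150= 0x54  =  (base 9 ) 103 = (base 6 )220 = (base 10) 84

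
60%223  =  60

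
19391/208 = 93 + 47/208 = 93.23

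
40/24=5/3 = 1.67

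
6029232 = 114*52888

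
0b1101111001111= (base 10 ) 7119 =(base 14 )2847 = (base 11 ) 5392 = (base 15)2199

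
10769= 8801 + 1968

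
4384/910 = 4 + 372/455=4.82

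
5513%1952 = 1609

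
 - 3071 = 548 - 3619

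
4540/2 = 2270 = 2270.00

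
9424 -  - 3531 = 12955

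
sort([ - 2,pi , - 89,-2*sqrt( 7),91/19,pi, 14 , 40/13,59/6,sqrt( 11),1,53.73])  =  [ - 89,-2*sqrt(7 ),-2 , 1, 40/13, pi , pi , sqrt ( 11 ), 91/19, 59/6, 14, 53.73]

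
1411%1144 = 267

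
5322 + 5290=10612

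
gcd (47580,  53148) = 12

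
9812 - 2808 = 7004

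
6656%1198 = 666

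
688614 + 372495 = 1061109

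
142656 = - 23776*(-6)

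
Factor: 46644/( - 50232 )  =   - 13/14=- 2^( - 1 )*7^( - 1)*13^1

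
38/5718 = 19/2859 = 0.01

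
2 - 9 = -7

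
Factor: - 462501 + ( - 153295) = -615796 = -2^2 * 153949^1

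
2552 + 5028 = 7580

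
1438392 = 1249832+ 188560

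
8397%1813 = 1145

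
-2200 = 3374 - 5574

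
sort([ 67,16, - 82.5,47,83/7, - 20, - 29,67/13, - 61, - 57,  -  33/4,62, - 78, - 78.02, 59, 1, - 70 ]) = [ - 82.5,-78.02, - 78, - 70,-61, - 57, - 29, - 20  , - 33/4, 1, 67/13,  83/7, 16,47, 59, 62,67]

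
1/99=1/99 = 0.01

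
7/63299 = 7/63299 = 0.00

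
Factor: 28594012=2^2*19^1*376237^1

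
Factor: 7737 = 3^1*2579^1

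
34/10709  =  34/10709 = 0.00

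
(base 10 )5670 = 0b1011000100110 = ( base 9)7700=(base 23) agc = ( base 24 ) 9k6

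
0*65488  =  0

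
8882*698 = 6199636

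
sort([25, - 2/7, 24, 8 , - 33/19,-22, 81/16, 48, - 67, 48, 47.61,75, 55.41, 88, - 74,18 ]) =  [ - 74,  -  67, - 22,-33/19,-2/7 , 81/16,8, 18,24, 25, 47.61, 48,48,55.41,  75 , 88 ]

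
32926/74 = 16463/37 = 444.95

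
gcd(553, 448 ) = 7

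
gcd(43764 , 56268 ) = 6252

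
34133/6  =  5688 + 5/6 = 5688.83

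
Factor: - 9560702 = - 2^1*1193^1* 4007^1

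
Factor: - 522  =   - 2^1*3^2*29^1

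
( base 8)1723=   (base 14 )4DD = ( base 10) 979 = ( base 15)454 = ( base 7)2566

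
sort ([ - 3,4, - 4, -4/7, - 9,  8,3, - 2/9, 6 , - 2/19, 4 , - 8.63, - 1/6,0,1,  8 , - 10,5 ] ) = [ - 10 ,  -  9, - 8.63 , - 4, - 3, - 4/7, - 2/9,-1/6 , - 2/19,0,1 , 3, 4 , 4, 5,  6,8, 8]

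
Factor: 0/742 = 0=0^1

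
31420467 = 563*55809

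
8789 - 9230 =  -441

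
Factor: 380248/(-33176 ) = - 13^(-1)*149^1 = -  149/13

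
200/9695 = 40/1939 = 0.02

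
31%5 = 1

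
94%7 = 3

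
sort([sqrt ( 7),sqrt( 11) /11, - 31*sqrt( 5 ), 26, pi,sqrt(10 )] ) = [ - 31*sqrt( 5 ),sqrt ( 11) /11,sqrt(7 ), pi, sqrt(10), 26]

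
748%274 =200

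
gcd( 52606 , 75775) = 1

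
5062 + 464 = 5526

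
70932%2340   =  732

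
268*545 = 146060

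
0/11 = 0= 0.00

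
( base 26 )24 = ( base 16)38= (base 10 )56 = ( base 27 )22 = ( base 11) 51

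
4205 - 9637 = -5432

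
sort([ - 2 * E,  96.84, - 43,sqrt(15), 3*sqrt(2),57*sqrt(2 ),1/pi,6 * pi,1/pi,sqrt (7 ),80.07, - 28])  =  [ - 43,-28, - 2*E,  1/pi, 1/pi,sqrt( 7 ),  sqrt(15), 3*sqrt( 2 ),6*pi, 80.07,57*sqrt( 2) , 96.84 ]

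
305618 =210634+94984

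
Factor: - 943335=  - 3^2*5^1 * 20963^1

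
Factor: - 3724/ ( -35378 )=2^1*19^( - 1) = 2/19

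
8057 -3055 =5002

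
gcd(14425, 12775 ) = 25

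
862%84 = 22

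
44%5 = 4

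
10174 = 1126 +9048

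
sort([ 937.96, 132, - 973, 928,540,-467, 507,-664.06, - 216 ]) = [-973, - 664.06,  -  467, - 216, 132 , 507, 540,928, 937.96] 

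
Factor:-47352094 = - 2^1*89^1*266023^1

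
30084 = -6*(-5014)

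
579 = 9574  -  8995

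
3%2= 1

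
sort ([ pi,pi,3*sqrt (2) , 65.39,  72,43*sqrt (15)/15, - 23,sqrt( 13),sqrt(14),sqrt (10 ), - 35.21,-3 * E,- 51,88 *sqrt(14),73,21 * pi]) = [ - 51, - 35.21, - 23, - 3*E, pi,pi,sqrt( 10),sqrt ( 13),sqrt ( 14 ), 3*sqrt( 2),43*sqrt ( 15)/15, 65.39, 21*pi, 72, 73,88*sqrt( 14)]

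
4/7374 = 2/3687=0.00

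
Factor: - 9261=-3^3*7^3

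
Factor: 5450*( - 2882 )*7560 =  - 2^5*3^3*5^3*7^1*11^1 *109^1*131^1= -  118744164000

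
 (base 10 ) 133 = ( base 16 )85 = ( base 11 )111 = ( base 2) 10000101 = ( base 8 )205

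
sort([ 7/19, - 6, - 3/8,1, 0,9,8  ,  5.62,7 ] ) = [ - 6,- 3/8, 0,7/19 , 1,5.62,7,8, 9]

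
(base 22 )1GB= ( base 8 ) 1517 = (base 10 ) 847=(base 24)1B7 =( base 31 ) ra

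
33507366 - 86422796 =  - 52915430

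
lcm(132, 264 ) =264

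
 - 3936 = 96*( - 41)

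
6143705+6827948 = 12971653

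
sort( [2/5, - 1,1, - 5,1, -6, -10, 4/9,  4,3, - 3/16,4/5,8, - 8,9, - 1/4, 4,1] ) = [ - 10, - 8, - 6, - 5, - 1, - 1/4, - 3/16,2/5, 4/9, 4/5, 1,1, 1,3,  4,4,8,9] 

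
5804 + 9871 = 15675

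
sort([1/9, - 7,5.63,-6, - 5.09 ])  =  [  -  7,- 6, - 5.09,1/9, 5.63 ] 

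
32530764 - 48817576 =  - 16286812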